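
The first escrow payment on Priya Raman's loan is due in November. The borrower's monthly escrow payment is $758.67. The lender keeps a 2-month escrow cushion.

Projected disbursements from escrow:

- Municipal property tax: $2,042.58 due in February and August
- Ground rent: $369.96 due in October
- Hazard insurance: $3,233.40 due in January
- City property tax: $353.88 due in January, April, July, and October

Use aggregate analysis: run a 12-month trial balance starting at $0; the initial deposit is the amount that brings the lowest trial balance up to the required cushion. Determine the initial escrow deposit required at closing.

Cushion = 2 × $758.67 = $1,517.34
Trial balance (start $0, +$758.67 each month, − disbursements):
  Nov: +$758.67 → $758.67
  Dec: +$758.67 → $1,517.34
  Jan: +$758.67 − $3,587.28 → -$1,311.27
  Feb: +$758.67 − $2,042.58 → -$2,595.18
  Mar: +$758.67 → -$1,836.51
  Apr: +$758.67 − $353.88 → -$1,431.72
  May: +$758.67 → -$673.05
  Jun: +$758.67 → $85.62
  Jul: +$758.67 − $353.88 → $490.41
  Aug: +$758.67 − $2,042.58 → -$793.50
  Sep: +$758.67 → -$34.83
  Oct: +$758.67 − $723.84 → $0.00
Lowest trial balance = -$2,595.18 (Feb)
Initial deposit = cushion − low point = $1,517.34 − (-$2,595.18) = $4,112.52

$4,112.52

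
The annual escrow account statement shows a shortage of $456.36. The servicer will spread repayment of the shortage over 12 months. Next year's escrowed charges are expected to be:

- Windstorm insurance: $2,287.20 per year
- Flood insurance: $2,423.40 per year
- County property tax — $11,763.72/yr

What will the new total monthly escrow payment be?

$1,410.89

Windstorm insurance = $2,287.20 per year
Flood insurance = $2,423.40 per year
County property tax = $11,763.72 per year
Annual escrow total = $2,287.20 + $2,423.40 + $11,763.72 = $16,474.32
Monthly = $16,474.32 ÷ 12 = $1,372.86
Shortage per month = $456.36 / 12 = $38.03
Adjusted monthly = $1,372.86 + $38.03 = $1,410.89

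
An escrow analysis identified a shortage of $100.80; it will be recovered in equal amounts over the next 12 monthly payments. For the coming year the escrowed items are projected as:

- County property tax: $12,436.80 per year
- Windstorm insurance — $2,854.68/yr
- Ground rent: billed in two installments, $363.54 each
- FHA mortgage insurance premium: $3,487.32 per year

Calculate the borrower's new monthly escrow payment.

County property tax — $12,436.80
Windstorm insurance — $2,854.68
Ground rent — $363.54 × 2 = $727.08
FHA mortgage insurance premium — $3,487.32
Annual escrow total = $19,505.88
Monthly = $19,505.88 ÷ 12 = $1,625.49
Shortage per month = $100.80 / 12 = $8.40
Adjusted monthly = $1,625.49 + $8.40 = $1,633.89

$1,633.89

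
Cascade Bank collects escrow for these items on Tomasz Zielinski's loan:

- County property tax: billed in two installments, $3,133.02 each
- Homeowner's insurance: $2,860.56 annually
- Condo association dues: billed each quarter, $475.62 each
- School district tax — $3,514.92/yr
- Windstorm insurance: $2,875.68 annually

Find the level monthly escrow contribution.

$1,451.64

County property tax: $3,133.02 × 2 = $6,266.04/yr
Homeowner's insurance: $2,860.56/yr
Condo association dues: $475.62 × 4 = $1,902.48/yr
School district tax: $3,514.92/yr
Windstorm insurance: $2,875.68/yr
Annual escrow total = $17,419.68
Monthly = $17,419.68 / 12 = $1,451.64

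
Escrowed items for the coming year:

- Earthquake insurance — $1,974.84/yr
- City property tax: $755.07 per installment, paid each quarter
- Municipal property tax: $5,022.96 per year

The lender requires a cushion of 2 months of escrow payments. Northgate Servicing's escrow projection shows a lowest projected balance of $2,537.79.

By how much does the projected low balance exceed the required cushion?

Earthquake insurance — $1,974.84 per year
City property tax — $755.07 × 4 = $3,020.28 per year
Municipal property tax — $5,022.96 per year
Annual escrow total = $1,974.84 + $3,020.28 + $5,022.96 = $10,018.08
Base monthly escrow = $10,018.08 / 12 = $834.84
Required cushion = 2 × $834.84 = $1,669.68
Surplus = $2,537.79 − $1,669.68 = $868.11

$868.11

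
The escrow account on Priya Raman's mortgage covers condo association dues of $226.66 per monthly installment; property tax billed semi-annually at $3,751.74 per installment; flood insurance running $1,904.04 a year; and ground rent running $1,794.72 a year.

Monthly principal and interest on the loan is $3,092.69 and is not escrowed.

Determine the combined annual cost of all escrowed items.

$13,922.16

Condo association dues: $226.66 × 12 = $2,719.92 annually
Property tax: $3,751.74 × 2 = $7,503.48 annually
Flood insurance: $1,904.04 annually
Ground rent: $1,794.72 annually
Combined annual = $2,719.92 + $7,503.48 + $1,904.04 + $1,794.72 = $13,922.16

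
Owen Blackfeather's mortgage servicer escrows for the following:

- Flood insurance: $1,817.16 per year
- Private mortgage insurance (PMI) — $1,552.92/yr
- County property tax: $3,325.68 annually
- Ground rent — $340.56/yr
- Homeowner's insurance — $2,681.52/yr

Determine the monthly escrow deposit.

$809.82

Flood insurance — $1,817.16
Private mortgage insurance (PMI) — $1,552.92
County property tax — $3,325.68
Ground rent — $340.56
Homeowner's insurance — $2,681.52
Total annual escrow = $9,717.84
Monthly escrow = $9,717.84 ÷ 12 = $809.82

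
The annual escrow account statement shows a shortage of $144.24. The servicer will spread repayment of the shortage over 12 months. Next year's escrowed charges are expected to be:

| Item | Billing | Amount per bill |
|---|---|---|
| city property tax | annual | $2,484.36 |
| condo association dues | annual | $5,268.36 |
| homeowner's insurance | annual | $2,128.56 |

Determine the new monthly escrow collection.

City property tax = $2,484.36
Condo association dues = $5,268.36
Homeowner's insurance = $2,128.56
Yearly total = $2,484.36 + $5,268.36 + $2,128.56 = $9,881.28
Monthly escrow = $9,881.28 ÷ 12 = $823.44
Shortage per month = $144.24 / 12 = $12.02
Adjusted monthly = $823.44 + $12.02 = $835.46

$835.46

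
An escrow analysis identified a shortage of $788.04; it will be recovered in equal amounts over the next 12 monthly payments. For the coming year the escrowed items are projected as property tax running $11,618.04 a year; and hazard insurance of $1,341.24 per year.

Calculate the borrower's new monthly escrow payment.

$1,145.61

Property tax: $11,618.04 annually
Hazard insurance: $1,341.24 annually
Yearly total = $11,618.04 + $1,341.24 = $12,959.28
Monthly = $12,959.28 / 12 = $1,079.94
Shortage per month = $788.04 ÷ 12 = $65.67
Adjusted monthly = $1,079.94 + $65.67 = $1,145.61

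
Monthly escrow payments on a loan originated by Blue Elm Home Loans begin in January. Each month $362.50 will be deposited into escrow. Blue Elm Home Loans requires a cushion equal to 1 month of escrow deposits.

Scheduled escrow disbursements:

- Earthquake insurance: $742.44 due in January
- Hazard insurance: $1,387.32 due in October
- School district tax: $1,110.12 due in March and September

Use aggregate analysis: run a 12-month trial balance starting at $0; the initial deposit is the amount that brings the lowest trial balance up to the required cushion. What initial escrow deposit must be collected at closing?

$1,127.56

Cushion = 1 × $362.50 = $362.50
Trial balance (start $0, +$362.50 each month, − disbursements):
  Jan: +$362.50 − $742.44 → -$379.94
  Feb: +$362.50 → -$17.44
  Mar: +$362.50 − $1,110.12 → -$765.06
  Apr: +$362.50 → -$402.56
  May: +$362.50 → -$40.06
  Jun: +$362.50 → $322.44
  Jul: +$362.50 → $684.94
  Aug: +$362.50 → $1,047.44
  Sep: +$362.50 − $1,110.12 → $299.82
  Oct: +$362.50 − $1,387.32 → -$725.00
  Nov: +$362.50 → -$362.50
  Dec: +$362.50 → $0.00
Lowest trial balance = -$765.06 (Mar)
Initial deposit = cushion − low point = $362.50 − (-$765.06) = $1,127.56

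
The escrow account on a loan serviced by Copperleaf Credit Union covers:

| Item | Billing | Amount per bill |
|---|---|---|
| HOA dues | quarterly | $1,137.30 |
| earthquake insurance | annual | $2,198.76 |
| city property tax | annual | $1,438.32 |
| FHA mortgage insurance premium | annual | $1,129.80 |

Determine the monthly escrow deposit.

$776.34

HOA dues — $1,137.30 × 4 = $4,549.20 annually
Earthquake insurance — $2,198.76 annually
City property tax — $1,438.32 annually
FHA mortgage insurance premium — $1,129.80 annually
Annual escrow total = $9,316.08
Per month = $9,316.08 ÷ 12 = $776.34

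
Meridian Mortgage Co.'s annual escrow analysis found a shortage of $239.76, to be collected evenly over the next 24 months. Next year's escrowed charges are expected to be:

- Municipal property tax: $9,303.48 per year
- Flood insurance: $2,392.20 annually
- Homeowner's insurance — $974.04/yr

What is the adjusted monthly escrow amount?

Municipal property tax — $9,303.48 per year
Flood insurance — $2,392.20 per year
Homeowner's insurance — $974.04 per year
Yearly total = $9,303.48 + $2,392.20 + $974.04 = $12,669.72
Monthly = $12,669.72 / 12 = $1,055.81
Shortage spread = $239.76 ÷ 24 = $9.99/mo
Adjusted monthly = $1,055.81 + $9.99 = $1,065.80

$1,065.80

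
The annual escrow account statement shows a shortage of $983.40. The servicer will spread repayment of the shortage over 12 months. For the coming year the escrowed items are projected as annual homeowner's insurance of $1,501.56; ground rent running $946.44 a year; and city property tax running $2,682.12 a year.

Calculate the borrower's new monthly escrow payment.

Homeowner's insurance: $1,501.56 per year
Ground rent: $946.44 per year
City property tax: $2,682.12 per year
Total annual escrow = $5,130.12
Per month = $5,130.12 ÷ 12 = $427.51
Monthly shortage recovery: $983.40 / 12 = $81.95
New monthly escrow = $427.51 + $81.95 = $509.46

$509.46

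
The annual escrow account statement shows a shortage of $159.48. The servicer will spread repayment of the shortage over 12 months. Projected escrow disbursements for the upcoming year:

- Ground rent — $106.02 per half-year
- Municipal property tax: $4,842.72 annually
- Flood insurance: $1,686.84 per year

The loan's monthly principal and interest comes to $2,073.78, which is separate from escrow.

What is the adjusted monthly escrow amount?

$575.09

Ground rent = $106.02 × 2 = $212.04
Municipal property tax = $4,842.72
Flood insurance = $1,686.84
Yearly total = $6,741.60
Monthly = $6,741.60 ÷ 12 = $561.80
Shortage spread = $159.48 ÷ 12 = $13.29/mo
New monthly escrow = $561.80 + $13.29 = $575.09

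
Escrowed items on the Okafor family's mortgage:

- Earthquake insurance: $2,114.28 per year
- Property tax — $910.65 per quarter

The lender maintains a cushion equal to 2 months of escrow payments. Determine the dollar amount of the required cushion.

$959.48

Earthquake insurance — $2,114.28/yr
Property tax — $910.65 × 4 = $3,642.60/yr
Annual escrow total = $2,114.28 + $3,642.60 = $5,756.88
Monthly = $5,756.88 ÷ 12 = $479.74
Required cushion = 2 × $479.74 = $959.48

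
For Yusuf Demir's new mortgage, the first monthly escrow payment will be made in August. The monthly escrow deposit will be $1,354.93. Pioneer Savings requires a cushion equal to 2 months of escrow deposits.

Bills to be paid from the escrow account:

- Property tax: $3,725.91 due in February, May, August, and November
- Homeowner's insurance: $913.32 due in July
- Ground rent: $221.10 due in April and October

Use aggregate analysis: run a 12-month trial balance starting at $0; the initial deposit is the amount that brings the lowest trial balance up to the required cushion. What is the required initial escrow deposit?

$5,080.84

Cushion = 2 × $1,354.93 = $2,709.86
Trial balance (start $0, +$1,354.93 each month, − disbursements):
  Aug: +$1,354.93 − $3,725.91 → -$2,370.98
  Sep: +$1,354.93 → -$1,016.05
  Oct: +$1,354.93 − $221.10 → $117.78
  Nov: +$1,354.93 − $3,725.91 → -$2,253.20
  Dec: +$1,354.93 → -$898.27
  Jan: +$1,354.93 → $456.66
  Feb: +$1,354.93 − $3,725.91 → -$1,914.32
  Mar: +$1,354.93 → -$559.39
  Apr: +$1,354.93 − $221.10 → $574.44
  May: +$1,354.93 − $3,725.91 → -$1,796.54
  Jun: +$1,354.93 → -$441.61
  Jul: +$1,354.93 − $913.32 → $0.00
Lowest trial balance = -$2,370.98 (Aug)
Initial deposit = cushion − low point = $2,709.86 − (-$2,370.98) = $5,080.84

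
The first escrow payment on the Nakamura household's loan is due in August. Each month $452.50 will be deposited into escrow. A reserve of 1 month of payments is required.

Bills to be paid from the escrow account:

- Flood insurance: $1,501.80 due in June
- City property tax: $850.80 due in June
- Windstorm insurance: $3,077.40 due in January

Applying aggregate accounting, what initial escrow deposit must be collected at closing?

Cushion = 1 × $452.50 = $452.50
Trial balance (start $0, +$452.50 each month, − disbursements):
  Aug: +$452.50 → $452.50
  Sep: +$452.50 → $905.00
  Oct: +$452.50 → $1,357.50
  Nov: +$452.50 → $1,810.00
  Dec: +$452.50 → $2,262.50
  Jan: +$452.50 − $3,077.40 → -$362.40
  Feb: +$452.50 → $90.10
  Mar: +$452.50 → $542.60
  Apr: +$452.50 → $995.10
  May: +$452.50 → $1,447.60
  Jun: +$452.50 − $2,352.60 → -$452.50
  Jul: +$452.50 → $0.00
Lowest trial balance = -$452.50 (Jun)
Initial deposit = cushion − low point = $452.50 − (-$452.50) = $905.00

$905.00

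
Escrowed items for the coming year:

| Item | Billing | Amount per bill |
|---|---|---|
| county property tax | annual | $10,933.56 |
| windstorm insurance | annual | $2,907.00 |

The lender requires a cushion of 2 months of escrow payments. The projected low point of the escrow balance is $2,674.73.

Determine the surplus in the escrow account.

$367.97

County property tax = $10,933.56 annually
Windstorm insurance = $2,907.00 annually
Total per year = $10,933.56 + $2,907.00 = $13,840.56
Monthly = $13,840.56 ÷ 12 = $1,153.38
Required reserve = 2 × $1,153.38 = $2,306.76
Excess over cushion: $2,674.73 − $2,306.76 = $367.97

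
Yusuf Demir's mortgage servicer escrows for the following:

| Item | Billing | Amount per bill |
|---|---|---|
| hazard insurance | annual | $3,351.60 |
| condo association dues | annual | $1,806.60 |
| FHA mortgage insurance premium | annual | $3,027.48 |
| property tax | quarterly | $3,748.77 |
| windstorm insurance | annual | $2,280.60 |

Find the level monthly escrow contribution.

$2,121.78

Hazard insurance: $3,351.60/yr
Condo association dues: $1,806.60/yr
FHA mortgage insurance premium: $3,027.48/yr
Property tax: $3,748.77 × 4 = $14,995.08/yr
Windstorm insurance: $2,280.60/yr
Total annual escrow = $25,461.36
Monthly = $25,461.36 ÷ 12 = $2,121.78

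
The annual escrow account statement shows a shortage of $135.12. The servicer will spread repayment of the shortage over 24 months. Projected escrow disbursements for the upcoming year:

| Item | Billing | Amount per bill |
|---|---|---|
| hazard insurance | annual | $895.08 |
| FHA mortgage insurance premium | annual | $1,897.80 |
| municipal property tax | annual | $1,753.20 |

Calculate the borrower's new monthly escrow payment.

$384.47

Hazard insurance: $895.08/yr
FHA mortgage insurance premium: $1,897.80/yr
Municipal property tax: $1,753.20/yr
Combined annual = $895.08 + $1,897.80 + $1,753.20 = $4,546.08
Monthly escrow = $4,546.08 / 12 = $378.84
Monthly shortage recovery: $135.12 / 24 = $5.63
New monthly escrow = $378.84 + $5.63 = $384.47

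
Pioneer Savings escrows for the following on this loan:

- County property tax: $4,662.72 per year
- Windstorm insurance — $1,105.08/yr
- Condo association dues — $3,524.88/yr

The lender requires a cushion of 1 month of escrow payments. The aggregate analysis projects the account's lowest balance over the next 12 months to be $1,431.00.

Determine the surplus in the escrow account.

$656.61

County property tax — $4,662.72/yr
Windstorm insurance — $1,105.08/yr
Condo association dues — $3,524.88/yr
Combined annual = $4,662.72 + $1,105.08 + $3,524.88 = $9,292.68
Monthly escrow = $9,292.68 / 12 = $774.39
Required reserve = 1 × $774.39 = $774.39
Surplus = $1,431.00 − $774.39 = $656.61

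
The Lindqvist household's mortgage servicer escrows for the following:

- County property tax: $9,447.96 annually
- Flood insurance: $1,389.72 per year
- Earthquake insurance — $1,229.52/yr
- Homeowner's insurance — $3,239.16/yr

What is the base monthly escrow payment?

County property tax — $9,447.96 per year
Flood insurance — $1,389.72 per year
Earthquake insurance — $1,229.52 per year
Homeowner's insurance — $3,239.16 per year
Total annual escrow = $15,306.36
Monthly = $15,306.36 / 12 = $1,275.53

$1,275.53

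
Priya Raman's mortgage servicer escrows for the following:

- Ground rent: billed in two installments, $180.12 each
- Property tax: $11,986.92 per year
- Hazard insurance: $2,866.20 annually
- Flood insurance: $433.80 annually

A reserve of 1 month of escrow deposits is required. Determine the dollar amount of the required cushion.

$1,303.93

Ground rent = $180.12 × 2 = $360.24/yr
Property tax = $11,986.92/yr
Hazard insurance = $2,866.20/yr
Flood insurance = $433.80/yr
Total per year = $360.24 + $11,986.92 + $2,866.20 + $433.80 = $15,647.16
Monthly escrow = $15,647.16 / 12 = $1,303.93
Required cushion = 1 × $1,303.93 = $1,303.93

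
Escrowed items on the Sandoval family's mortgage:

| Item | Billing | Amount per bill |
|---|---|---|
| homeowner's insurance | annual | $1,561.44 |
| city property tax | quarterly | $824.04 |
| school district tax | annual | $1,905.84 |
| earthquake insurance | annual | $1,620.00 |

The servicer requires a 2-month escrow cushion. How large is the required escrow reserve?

$1,397.24

Homeowner's insurance — $1,561.44
City property tax — $824.04 × 4 = $3,296.16
School district tax — $1,905.84
Earthquake insurance — $1,620.00
Total annual escrow = $1,561.44 + $3,296.16 + $1,905.84 + $1,620.00 = $8,383.44
Monthly = $8,383.44 ÷ 12 = $698.62
Reserve = 2 × $698.62 = $1,397.24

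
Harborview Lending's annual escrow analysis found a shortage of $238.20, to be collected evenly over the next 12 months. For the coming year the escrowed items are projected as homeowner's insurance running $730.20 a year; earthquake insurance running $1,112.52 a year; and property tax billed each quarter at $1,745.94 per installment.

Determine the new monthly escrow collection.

$755.39

Homeowner's insurance = $730.20 per year
Earthquake insurance = $1,112.52 per year
Property tax = $1,745.94 × 4 = $6,983.76 per year
Annual escrow total = $8,826.48
Monthly escrow = $8,826.48 / 12 = $735.54
Shortage spread = $238.20 ÷ 12 = $19.85/mo
New monthly escrow = $735.54 + $19.85 = $755.39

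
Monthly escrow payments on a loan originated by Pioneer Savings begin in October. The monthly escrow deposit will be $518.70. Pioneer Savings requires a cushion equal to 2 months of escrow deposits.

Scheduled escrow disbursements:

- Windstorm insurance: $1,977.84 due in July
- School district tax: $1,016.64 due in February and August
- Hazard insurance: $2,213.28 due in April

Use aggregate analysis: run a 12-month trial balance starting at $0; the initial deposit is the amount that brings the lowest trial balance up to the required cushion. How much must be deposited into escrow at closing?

Cushion = 2 × $518.70 = $1,037.40
Trial balance (start $0, +$518.70 each month, − disbursements):
  Oct: +$518.70 → $518.70
  Nov: +$518.70 → $1,037.40
  Dec: +$518.70 → $1,556.10
  Jan: +$518.70 → $2,074.80
  Feb: +$518.70 − $1,016.64 → $1,576.86
  Mar: +$518.70 → $2,095.56
  Apr: +$518.70 − $2,213.28 → $400.98
  May: +$518.70 → $919.68
  Jun: +$518.70 → $1,438.38
  Jul: +$518.70 − $1,977.84 → -$20.76
  Aug: +$518.70 − $1,016.64 → -$518.70
  Sep: +$518.70 → $0.00
Lowest trial balance = -$518.70 (Aug)
Initial deposit = cushion − low point = $1,037.40 − (-$518.70) = $1,556.10

$1,556.10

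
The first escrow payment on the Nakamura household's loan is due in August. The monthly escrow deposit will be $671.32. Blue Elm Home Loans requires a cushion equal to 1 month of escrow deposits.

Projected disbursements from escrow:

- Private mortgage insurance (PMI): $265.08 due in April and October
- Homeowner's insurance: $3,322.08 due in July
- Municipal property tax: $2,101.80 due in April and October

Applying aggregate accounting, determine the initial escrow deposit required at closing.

Cushion = 1 × $671.32 = $671.32
Trial balance (start $0, +$671.32 each month, − disbursements):
  Aug: +$671.32 → $671.32
  Sep: +$671.32 → $1,342.64
  Oct: +$671.32 − $2,366.88 → -$352.92
  Nov: +$671.32 → $318.40
  Dec: +$671.32 → $989.72
  Jan: +$671.32 → $1,661.04
  Feb: +$671.32 → $2,332.36
  Mar: +$671.32 → $3,003.68
  Apr: +$671.32 − $2,366.88 → $1,308.12
  May: +$671.32 → $1,979.44
  Jun: +$671.32 → $2,650.76
  Jul: +$671.32 − $3,322.08 → $0.00
Lowest trial balance = -$352.92 (Oct)
Initial deposit = cushion − low point = $671.32 − (-$352.92) = $1,024.24

$1,024.24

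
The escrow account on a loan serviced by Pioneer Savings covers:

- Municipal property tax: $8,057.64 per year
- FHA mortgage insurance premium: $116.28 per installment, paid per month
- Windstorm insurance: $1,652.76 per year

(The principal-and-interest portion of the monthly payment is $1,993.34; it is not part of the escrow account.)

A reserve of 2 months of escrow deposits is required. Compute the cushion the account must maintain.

Municipal property tax = $8,057.64
FHA mortgage insurance premium = $116.28 × 12 = $1,395.36
Windstorm insurance = $1,652.76
Total annual escrow = $11,105.76
Base monthly escrow = $11,105.76 / 12 = $925.48
Cushion = 2 × $925.48 = $1,850.96

$1,850.96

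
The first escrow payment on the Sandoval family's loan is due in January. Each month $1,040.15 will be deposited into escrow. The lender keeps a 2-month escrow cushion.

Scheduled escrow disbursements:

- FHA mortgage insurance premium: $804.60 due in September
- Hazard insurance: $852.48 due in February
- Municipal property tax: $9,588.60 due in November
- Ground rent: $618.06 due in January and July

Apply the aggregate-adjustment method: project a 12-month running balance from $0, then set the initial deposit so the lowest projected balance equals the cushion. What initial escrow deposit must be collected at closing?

$3,120.45

Cushion = 2 × $1,040.15 = $2,080.30
Trial balance (start $0, +$1,040.15 each month, − disbursements):
  Jan: +$1,040.15 − $618.06 → $422.09
  Feb: +$1,040.15 − $852.48 → $609.76
  Mar: +$1,040.15 → $1,649.91
  Apr: +$1,040.15 → $2,690.06
  May: +$1,040.15 → $3,730.21
  Jun: +$1,040.15 → $4,770.36
  Jul: +$1,040.15 − $618.06 → $5,192.45
  Aug: +$1,040.15 → $6,232.60
  Sep: +$1,040.15 − $804.60 → $6,468.15
  Oct: +$1,040.15 → $7,508.30
  Nov: +$1,040.15 − $9,588.60 → -$1,040.15
  Dec: +$1,040.15 → $0.00
Lowest trial balance = -$1,040.15 (Nov)
Initial deposit = cushion − low point = $2,080.30 − (-$1,040.15) = $3,120.45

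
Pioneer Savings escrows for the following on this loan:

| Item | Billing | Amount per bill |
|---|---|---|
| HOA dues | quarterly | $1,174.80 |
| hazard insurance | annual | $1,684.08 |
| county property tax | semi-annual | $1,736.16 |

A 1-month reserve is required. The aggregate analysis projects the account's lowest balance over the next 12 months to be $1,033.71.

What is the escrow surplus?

$212.41

HOA dues: $1,174.80 × 4 = $4,699.20 per year
Hazard insurance: $1,684.08 per year
County property tax: $1,736.16 × 2 = $3,472.32 per year
Total annual escrow = $4,699.20 + $1,684.08 + $3,472.32 = $9,855.60
Monthly = $9,855.60 / 12 = $821.30
Cushion = 1 × $821.30 = $821.30
Excess over cushion: $1,033.71 − $821.30 = $212.41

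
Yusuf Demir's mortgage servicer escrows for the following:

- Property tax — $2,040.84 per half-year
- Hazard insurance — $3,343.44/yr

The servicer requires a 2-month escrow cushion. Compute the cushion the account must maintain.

Property tax: $2,040.84 × 2 = $4,081.68 annually
Hazard insurance: $3,343.44 annually
Combined annual = $4,081.68 + $3,343.44 = $7,425.12
Per month = $7,425.12 ÷ 12 = $618.76
Reserve = 2 × $618.76 = $1,237.52

$1,237.52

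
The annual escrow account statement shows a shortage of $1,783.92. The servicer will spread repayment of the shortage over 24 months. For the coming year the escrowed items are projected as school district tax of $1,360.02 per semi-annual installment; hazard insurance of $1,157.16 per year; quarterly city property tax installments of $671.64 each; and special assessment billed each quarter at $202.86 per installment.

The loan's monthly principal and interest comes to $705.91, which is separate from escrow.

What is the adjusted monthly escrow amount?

$688.93

School district tax: $1,360.02 × 2 = $2,720.04 annually
Hazard insurance: $1,157.16 annually
City property tax: $671.64 × 4 = $2,686.56 annually
Special assessment: $202.86 × 4 = $811.44 annually
Combined annual = $2,720.04 + $1,157.16 + $2,686.56 + $811.44 = $7,375.20
Monthly escrow = $7,375.20 / 12 = $614.60
Shortage spread = $1,783.92 ÷ 24 = $74.33/mo
Adjusted monthly = $614.60 + $74.33 = $688.93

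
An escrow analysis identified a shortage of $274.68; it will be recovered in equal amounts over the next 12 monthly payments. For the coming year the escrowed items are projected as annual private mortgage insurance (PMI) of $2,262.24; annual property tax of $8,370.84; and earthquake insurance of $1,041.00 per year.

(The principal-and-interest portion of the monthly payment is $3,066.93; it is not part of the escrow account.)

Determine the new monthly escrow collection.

Private mortgage insurance (PMI) — $2,262.24 per year
Property tax — $8,370.84 per year
Earthquake insurance — $1,041.00 per year
Annual escrow total = $2,262.24 + $8,370.84 + $1,041.00 = $11,674.08
Monthly escrow = $11,674.08 ÷ 12 = $972.84
Shortage per month = $274.68 / 12 = $22.89
New monthly escrow = $972.84 + $22.89 = $995.73

$995.73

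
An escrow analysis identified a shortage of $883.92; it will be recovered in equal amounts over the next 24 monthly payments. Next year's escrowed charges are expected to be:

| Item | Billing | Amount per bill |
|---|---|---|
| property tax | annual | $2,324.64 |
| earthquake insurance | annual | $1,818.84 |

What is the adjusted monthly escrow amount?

$382.12

Property tax = $2,324.64 annually
Earthquake insurance = $1,818.84 annually
Total per year = $2,324.64 + $1,818.84 = $4,143.48
Base monthly escrow = $4,143.48 / 12 = $345.29
Shortage spread = $883.92 ÷ 24 = $36.83/mo
New monthly escrow = $345.29 + $36.83 = $382.12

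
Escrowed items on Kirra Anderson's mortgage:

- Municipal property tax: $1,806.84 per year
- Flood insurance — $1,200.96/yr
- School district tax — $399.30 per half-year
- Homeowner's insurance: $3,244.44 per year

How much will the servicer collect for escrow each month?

Municipal property tax = $1,806.84/yr
Flood insurance = $1,200.96/yr
School district tax = $399.30 × 2 = $798.60/yr
Homeowner's insurance = $3,244.44/yr
Yearly total = $1,806.84 + $1,200.96 + $798.60 + $3,244.44 = $7,050.84
Base monthly escrow = $7,050.84 ÷ 12 = $587.57

$587.57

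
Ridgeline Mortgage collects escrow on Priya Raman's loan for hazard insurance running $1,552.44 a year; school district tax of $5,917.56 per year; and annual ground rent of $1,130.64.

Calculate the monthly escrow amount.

$716.72

Hazard insurance — $1,552.44 annually
School district tax — $5,917.56 annually
Ground rent — $1,130.64 annually
Annual escrow total = $1,552.44 + $5,917.56 + $1,130.64 = $8,600.64
Monthly escrow = $8,600.64 ÷ 12 = $716.72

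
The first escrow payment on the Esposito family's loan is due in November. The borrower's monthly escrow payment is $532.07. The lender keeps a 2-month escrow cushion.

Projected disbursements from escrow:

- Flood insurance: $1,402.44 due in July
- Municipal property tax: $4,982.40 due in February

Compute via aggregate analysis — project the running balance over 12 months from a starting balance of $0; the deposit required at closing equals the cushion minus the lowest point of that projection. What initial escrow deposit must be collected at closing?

$3,918.26

Cushion = 2 × $532.07 = $1,064.14
Trial balance (start $0, +$532.07 each month, − disbursements):
  Nov: +$532.07 → $532.07
  Dec: +$532.07 → $1,064.14
  Jan: +$532.07 → $1,596.21
  Feb: +$532.07 − $4,982.40 → -$2,854.12
  Mar: +$532.07 → -$2,322.05
  Apr: +$532.07 → -$1,789.98
  May: +$532.07 → -$1,257.91
  Jun: +$532.07 → -$725.84
  Jul: +$532.07 − $1,402.44 → -$1,596.21
  Aug: +$532.07 → -$1,064.14
  Sep: +$532.07 → -$532.07
  Oct: +$532.07 → $0.00
Lowest trial balance = -$2,854.12 (Feb)
Initial deposit = cushion − low point = $1,064.14 − (-$2,854.12) = $3,918.26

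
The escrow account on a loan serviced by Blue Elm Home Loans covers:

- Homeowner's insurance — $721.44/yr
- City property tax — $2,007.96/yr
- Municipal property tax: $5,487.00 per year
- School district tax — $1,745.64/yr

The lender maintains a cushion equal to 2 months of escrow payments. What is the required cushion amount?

Homeowner's insurance — $721.44 per year
City property tax — $2,007.96 per year
Municipal property tax — $5,487.00 per year
School district tax — $1,745.64 per year
Annual escrow total = $9,962.04
Monthly escrow = $9,962.04 / 12 = $830.17
Cushion = 2 × $830.17 = $1,660.34

$1,660.34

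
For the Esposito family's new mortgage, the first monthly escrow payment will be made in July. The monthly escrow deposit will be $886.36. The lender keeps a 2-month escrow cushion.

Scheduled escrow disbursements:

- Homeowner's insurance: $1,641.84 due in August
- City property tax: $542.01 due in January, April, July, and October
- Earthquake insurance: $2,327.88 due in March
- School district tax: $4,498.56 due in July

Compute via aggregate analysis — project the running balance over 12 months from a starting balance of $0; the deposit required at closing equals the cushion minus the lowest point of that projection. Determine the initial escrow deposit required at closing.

$6,682.41

Cushion = 2 × $886.36 = $1,772.72
Trial balance (start $0, +$886.36 each month, − disbursements):
  Jul: +$886.36 − $5,040.57 → -$4,154.21
  Aug: +$886.36 − $1,641.84 → -$4,909.69
  Sep: +$886.36 → -$4,023.33
  Oct: +$886.36 − $542.01 → -$3,678.98
  Nov: +$886.36 → -$2,792.62
  Dec: +$886.36 → -$1,906.26
  Jan: +$886.36 − $542.01 → -$1,561.91
  Feb: +$886.36 → -$675.55
  Mar: +$886.36 − $2,327.88 → -$2,117.07
  Apr: +$886.36 − $542.01 → -$1,772.72
  May: +$886.36 → -$886.36
  Jun: +$886.36 → $0.00
Lowest trial balance = -$4,909.69 (Aug)
Initial deposit = cushion − low point = $1,772.72 − (-$4,909.69) = $6,682.41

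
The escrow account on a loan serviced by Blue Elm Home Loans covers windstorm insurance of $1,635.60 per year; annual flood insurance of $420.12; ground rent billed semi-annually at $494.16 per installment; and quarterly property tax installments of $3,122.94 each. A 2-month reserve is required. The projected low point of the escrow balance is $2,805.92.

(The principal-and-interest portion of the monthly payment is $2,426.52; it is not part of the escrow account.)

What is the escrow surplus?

$216.62

Windstorm insurance: $1,635.60 per year
Flood insurance: $420.12 per year
Ground rent: $494.16 × 2 = $988.32 per year
Property tax: $3,122.94 × 4 = $12,491.76 per year
Combined annual = $1,635.60 + $420.12 + $988.32 + $12,491.76 = $15,535.80
Monthly = $15,535.80 / 12 = $1,294.65
Required reserve = 2 × $1,294.65 = $2,589.30
Excess over cushion: $2,805.92 − $2,589.30 = $216.62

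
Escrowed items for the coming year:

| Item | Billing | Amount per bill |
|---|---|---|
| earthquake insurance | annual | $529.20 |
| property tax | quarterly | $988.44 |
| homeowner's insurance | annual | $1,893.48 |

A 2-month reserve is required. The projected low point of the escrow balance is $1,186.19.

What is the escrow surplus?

Earthquake insurance = $529.20
Property tax = $988.44 × 4 = $3,953.76
Homeowner's insurance = $1,893.48
Total annual escrow = $529.20 + $3,953.76 + $1,893.48 = $6,376.44
Monthly escrow = $6,376.44 ÷ 12 = $531.37
Cushion = 2 × $531.37 = $1,062.74
Surplus = $1,186.19 − $1,062.74 = $123.45

$123.45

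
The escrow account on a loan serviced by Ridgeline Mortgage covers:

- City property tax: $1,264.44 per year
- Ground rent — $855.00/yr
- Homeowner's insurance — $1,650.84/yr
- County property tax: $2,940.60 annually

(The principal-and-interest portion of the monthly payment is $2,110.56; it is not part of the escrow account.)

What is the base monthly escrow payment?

$559.24

City property tax = $1,264.44 annually
Ground rent = $855.00 annually
Homeowner's insurance = $1,650.84 annually
County property tax = $2,940.60 annually
Annual escrow total = $1,264.44 + $855.00 + $1,650.84 + $2,940.60 = $6,710.88
Monthly = $6,710.88 / 12 = $559.24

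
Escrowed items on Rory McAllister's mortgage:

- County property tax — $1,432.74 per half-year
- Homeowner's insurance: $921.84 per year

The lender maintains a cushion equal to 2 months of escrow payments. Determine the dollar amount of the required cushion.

$631.22

County property tax — $1,432.74 × 2 = $2,865.48/yr
Homeowner's insurance — $921.84/yr
Annual escrow total = $2,865.48 + $921.84 = $3,787.32
Base monthly escrow = $3,787.32 ÷ 12 = $315.61
Cushion = 2 × $315.61 = $631.22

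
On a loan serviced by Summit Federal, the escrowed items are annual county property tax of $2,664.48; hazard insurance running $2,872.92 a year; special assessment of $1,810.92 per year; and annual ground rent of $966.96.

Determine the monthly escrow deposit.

County property tax: $2,664.48 annually
Hazard insurance: $2,872.92 annually
Special assessment: $1,810.92 annually
Ground rent: $966.96 annually
Annual escrow total = $2,664.48 + $2,872.92 + $1,810.92 + $966.96 = $8,315.28
Monthly escrow = $8,315.28 ÷ 12 = $692.94

$692.94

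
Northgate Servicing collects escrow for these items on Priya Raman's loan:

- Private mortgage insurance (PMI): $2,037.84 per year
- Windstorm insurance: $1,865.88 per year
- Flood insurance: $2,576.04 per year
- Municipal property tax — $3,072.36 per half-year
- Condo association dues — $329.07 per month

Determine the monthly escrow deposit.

Private mortgage insurance (PMI): $2,037.84 per year
Windstorm insurance: $1,865.88 per year
Flood insurance: $2,576.04 per year
Municipal property tax: $3,072.36 × 2 = $6,144.72 per year
Condo association dues: $329.07 × 12 = $3,948.84 per year
Annual escrow total = $2,037.84 + $1,865.88 + $2,576.04 + $6,144.72 + $3,948.84 = $16,573.32
Monthly = $16,573.32 ÷ 12 = $1,381.11

$1,381.11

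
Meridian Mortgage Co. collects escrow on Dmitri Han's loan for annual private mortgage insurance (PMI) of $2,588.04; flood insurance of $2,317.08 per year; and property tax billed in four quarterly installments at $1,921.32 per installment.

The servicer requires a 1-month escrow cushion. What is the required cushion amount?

$1,049.20

Private mortgage insurance (PMI) — $2,588.04 annually
Flood insurance — $2,317.08 annually
Property tax — $1,921.32 × 4 = $7,685.28 annually
Combined annual = $12,590.40
Per month = $12,590.40 ÷ 12 = $1,049.20
Reserve = 1 × $1,049.20 = $1,049.20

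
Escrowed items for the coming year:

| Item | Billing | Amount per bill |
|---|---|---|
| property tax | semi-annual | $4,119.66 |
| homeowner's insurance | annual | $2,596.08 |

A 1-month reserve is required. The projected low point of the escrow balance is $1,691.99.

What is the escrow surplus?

$789.04

Property tax: $4,119.66 × 2 = $8,239.32 per year
Homeowner's insurance: $2,596.08 per year
Yearly total = $10,835.40
Base monthly escrow = $10,835.40 ÷ 12 = $902.95
Required reserve = 1 × $902.95 = $902.95
Excess over cushion: $1,691.99 − $902.95 = $789.04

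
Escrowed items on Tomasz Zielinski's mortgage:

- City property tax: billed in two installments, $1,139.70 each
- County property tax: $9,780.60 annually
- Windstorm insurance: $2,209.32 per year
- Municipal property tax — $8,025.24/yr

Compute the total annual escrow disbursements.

$22,294.56

City property tax = $1,139.70 × 2 = $2,279.40 per year
County property tax = $9,780.60 per year
Windstorm insurance = $2,209.32 per year
Municipal property tax = $8,025.24 per year
Total per year = $2,279.40 + $9,780.60 + $2,209.32 + $8,025.24 = $22,294.56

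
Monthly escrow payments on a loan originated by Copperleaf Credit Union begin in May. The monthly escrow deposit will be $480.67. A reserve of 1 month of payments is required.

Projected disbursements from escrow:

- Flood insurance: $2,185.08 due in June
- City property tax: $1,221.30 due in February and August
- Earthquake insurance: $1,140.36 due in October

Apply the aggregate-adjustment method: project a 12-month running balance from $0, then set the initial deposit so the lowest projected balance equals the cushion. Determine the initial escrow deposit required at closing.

$2,143.39

Cushion = 1 × $480.67 = $480.67
Trial balance (start $0, +$480.67 each month, − disbursements):
  May: +$480.67 → $480.67
  Jun: +$480.67 − $2,185.08 → -$1,223.74
  Jul: +$480.67 → -$743.07
  Aug: +$480.67 − $1,221.30 → -$1,483.70
  Sep: +$480.67 → -$1,003.03
  Oct: +$480.67 − $1,140.36 → -$1,662.72
  Nov: +$480.67 → -$1,182.05
  Dec: +$480.67 → -$701.38
  Jan: +$480.67 → -$220.71
  Feb: +$480.67 − $1,221.30 → -$961.34
  Mar: +$480.67 → -$480.67
  Apr: +$480.67 → $0.00
Lowest trial balance = -$1,662.72 (Oct)
Initial deposit = cushion − low point = $480.67 − (-$1,662.72) = $2,143.39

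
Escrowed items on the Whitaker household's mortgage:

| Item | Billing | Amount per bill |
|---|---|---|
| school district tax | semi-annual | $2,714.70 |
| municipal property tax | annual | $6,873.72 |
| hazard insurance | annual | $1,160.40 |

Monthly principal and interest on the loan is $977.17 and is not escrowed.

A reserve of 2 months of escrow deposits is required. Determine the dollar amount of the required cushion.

$2,243.92

School district tax: $2,714.70 × 2 = $5,429.40 annually
Municipal property tax: $6,873.72 annually
Hazard insurance: $1,160.40 annually
Yearly total = $13,463.52
Monthly = $13,463.52 / 12 = $1,121.96
Cushion = 2 × $1,121.96 = $2,243.92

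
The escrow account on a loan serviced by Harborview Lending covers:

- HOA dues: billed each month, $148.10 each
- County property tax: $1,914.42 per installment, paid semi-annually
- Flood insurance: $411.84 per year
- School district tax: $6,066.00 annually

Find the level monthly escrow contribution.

$1,006.99

HOA dues: $148.10 × 12 = $1,777.20/yr
County property tax: $1,914.42 × 2 = $3,828.84/yr
Flood insurance: $411.84/yr
School district tax: $6,066.00/yr
Combined annual = $1,777.20 + $3,828.84 + $411.84 + $6,066.00 = $12,083.88
Monthly escrow = $12,083.88 ÷ 12 = $1,006.99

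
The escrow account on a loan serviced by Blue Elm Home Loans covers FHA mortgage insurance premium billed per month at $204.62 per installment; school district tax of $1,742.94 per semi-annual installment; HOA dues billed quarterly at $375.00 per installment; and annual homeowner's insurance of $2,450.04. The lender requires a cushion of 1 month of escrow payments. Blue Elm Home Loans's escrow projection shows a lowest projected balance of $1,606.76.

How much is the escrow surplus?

FHA mortgage insurance premium — $204.62 × 12 = $2,455.44/yr
School district tax — $1,742.94 × 2 = $3,485.88/yr
HOA dues — $375.00 × 4 = $1,500.00/yr
Homeowner's insurance — $2,450.04/yr
Yearly total = $9,891.36
Base monthly escrow = $9,891.36 / 12 = $824.28
Required reserve = 1 × $824.28 = $824.28
Excess over cushion: $1,606.76 − $824.28 = $782.48

$782.48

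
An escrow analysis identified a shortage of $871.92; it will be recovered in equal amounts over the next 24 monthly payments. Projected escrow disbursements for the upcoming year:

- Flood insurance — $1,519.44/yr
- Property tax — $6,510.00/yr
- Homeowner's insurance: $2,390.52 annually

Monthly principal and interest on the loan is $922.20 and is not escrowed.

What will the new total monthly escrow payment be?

$904.66

Flood insurance = $1,519.44/yr
Property tax = $6,510.00/yr
Homeowner's insurance = $2,390.52/yr
Total per year = $10,419.96
Per month = $10,419.96 ÷ 12 = $868.33
Shortage per month = $871.92 / 24 = $36.33
Adjusted monthly = $868.33 + $36.33 = $904.66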